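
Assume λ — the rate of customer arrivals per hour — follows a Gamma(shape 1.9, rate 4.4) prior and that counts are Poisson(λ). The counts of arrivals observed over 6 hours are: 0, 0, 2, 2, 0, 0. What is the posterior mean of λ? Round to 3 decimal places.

Posterior mean ≈ 0.567

Total count ∑xᵢ = 4 over n = 6 hours.
Gamma is conjugate to the Poisson likelihood: posterior is Gamma(shape = 1.9+4 = 5.9, rate = 4.4+6 = 10.4).
E[λ | data] = 5.9/10.4 = 0.567.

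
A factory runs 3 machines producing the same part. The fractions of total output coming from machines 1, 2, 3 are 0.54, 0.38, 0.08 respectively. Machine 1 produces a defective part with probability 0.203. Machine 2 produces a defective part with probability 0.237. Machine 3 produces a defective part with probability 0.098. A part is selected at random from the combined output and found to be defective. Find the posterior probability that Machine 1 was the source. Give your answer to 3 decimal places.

Posterior probability ≈ 0.528

P(defective|M1) = 0.203; P(defective|M2) = 0.237; P(defective|M3) = 0.098.
Prior × likelihood for each source: 0.54·0.203=0.1096, 0.38·0.237=0.09006, 0.08·0.098=0.007840. Summing gives P(defective) = 0.20752.
P(Machine 1 | defective) = 0.1096 / 0.20752 = 0.528.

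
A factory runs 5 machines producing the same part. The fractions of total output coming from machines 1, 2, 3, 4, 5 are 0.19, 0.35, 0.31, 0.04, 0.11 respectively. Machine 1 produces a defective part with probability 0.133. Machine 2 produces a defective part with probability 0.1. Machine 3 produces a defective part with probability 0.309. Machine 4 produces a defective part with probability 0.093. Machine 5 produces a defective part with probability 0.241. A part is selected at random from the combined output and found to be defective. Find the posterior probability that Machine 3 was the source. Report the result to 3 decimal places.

Posterior probability ≈ 0.514

Tabulate prior·likelihood by source: [1] prior 0.19, lik 0.133, product 0.02527; [2] prior 0.35, lik 0.1, product 0.03500; [3] prior 0.31, lik 0.309, product 0.09579; [4] prior 0.04, lik 0.093, product 0.003720; [5] prior 0.11, lik 0.241, product 0.02651.
Normalizing constant = 0.18629; the posterior for Machine 3 is its product over the sum, 0.09579/0.18629 = 0.514.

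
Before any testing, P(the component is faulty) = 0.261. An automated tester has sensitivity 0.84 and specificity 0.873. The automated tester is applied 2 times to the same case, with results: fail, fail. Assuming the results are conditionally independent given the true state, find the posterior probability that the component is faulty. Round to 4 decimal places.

Posterior P(H) ≈ 0.9392

Let H be the event that the component is faulty; start with P(H) = 0.261. P('fail'|H) = 0.84, P('fail'|¬H) = 0.127.
Update on result 1 ('fail'): P(H) ← 0.84·0.2610 / (0.84·0.2610 + 0.127·0.7390) = 0.21924/0.31309 = 0.7002.
Update on result 2 ('fail'): P(H) ← 0.84·0.7002 / (0.84·0.7002 + 0.127·0.2998) = 0.58820/0.62627 = 0.9392.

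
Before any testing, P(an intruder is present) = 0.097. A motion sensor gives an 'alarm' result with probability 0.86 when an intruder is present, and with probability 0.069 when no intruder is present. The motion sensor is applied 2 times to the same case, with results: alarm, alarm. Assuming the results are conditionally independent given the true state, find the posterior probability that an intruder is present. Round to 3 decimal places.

Posterior P(H) ≈ 0.943

Let H be the event that an intruder is present; start with P(H) = 0.097. P('alarm'|H) = 0.86, P('alarm'|¬H) = 0.069.
Update on result 1 ('alarm'): P(H) ← 0.86·0.0970 / (0.86·0.0970 + 0.069·0.9030) = 0.083420/0.14573 = 0.5724.
Update on result 2 ('alarm'): P(H) ← 0.86·0.5724 / (0.86·0.5724 + 0.069·0.4276) = 0.49230/0.52180 = 0.9435.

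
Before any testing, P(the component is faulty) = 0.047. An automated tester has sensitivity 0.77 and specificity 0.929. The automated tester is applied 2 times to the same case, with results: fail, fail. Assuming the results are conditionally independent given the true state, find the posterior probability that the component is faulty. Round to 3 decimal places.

Posterior P(H) ≈ 0.853

With H the event that the component is faulty, the joint likelihood of the observed sequence is P(data|H) = 0.77·0.77 = 0.59290 and P(data|¬H) = 0.071·0.071 = 0.0050410.
Bayes: P(H|data) = 0.047·0.59290 / (0.047·0.59290 + 0.953·0.0050410) = 0.027866/0.032670 = 0.8530.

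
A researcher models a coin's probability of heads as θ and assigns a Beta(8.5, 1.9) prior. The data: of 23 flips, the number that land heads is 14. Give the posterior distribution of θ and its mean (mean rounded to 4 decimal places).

Observing 14 successes and 9 failures updates Beta(8.5, 1.9) by adding the success and failure counts to the two shape parameters: α = 8.5+14 = 22.5, β = 1.9+9 = 10.9.
Posterior mean = α/(α+β) = 22.5/33.4 = 0.6737.

Posterior: Beta(22.5, 10.9); mean ≈ 0.6737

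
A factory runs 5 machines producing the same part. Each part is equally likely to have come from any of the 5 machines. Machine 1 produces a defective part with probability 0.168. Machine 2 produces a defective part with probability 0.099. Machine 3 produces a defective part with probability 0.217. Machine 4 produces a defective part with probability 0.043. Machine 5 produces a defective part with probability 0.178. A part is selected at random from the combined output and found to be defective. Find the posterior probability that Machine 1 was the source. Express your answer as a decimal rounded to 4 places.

P(defective|M1) = 0.168; P(defective|M2) = 0.099; P(defective|M3) = 0.217; P(defective|M4) = 0.043; P(defective|M5) = 0.178.
Prior × likelihood for each source: 0.2·0.168=0.03360, 0.2·0.099=0.01980, 0.2·0.217=0.04340, 0.2·0.043=0.008600, 0.2·0.178=0.03560. Summing gives P(defective) = 0.14100.
P(Machine 1 | defective) = 0.03360 / 0.14100 = 0.2383.

Posterior probability ≈ 0.2383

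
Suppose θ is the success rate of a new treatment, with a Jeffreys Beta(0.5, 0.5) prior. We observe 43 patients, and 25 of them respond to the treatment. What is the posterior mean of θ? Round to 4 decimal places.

The binomial likelihood is conjugate to the Beta prior: with 25 successes and 18 failures, the posterior is Beta(0.5+25, 0.5+18) = Beta(25.5, 18.5).
Posterior mean = α/(α+β) = 25.5/44 = 0.5795.

Posterior mean ≈ 0.5795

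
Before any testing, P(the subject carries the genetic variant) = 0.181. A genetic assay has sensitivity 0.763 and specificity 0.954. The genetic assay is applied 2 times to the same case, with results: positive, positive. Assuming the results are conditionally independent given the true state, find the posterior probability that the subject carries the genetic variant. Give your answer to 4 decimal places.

With H the event that the subject carries the genetic variant, the joint likelihood of the observed sequence is P(data|H) = 0.763·0.763 = 0.58217 and P(data|¬H) = 0.046·0.046 = 0.0021160.
Bayes: P(H|data) = 0.181·0.58217 / (0.181·0.58217 + 0.819·0.0021160) = 0.10537/0.10711 = 0.9838.

Posterior P(H) ≈ 0.9838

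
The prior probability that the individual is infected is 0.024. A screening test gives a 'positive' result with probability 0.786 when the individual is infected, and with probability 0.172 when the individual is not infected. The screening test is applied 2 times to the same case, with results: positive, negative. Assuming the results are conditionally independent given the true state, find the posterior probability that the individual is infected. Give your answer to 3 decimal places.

Let H be the event that the individual is infected; start with P(H) = 0.024. P('positive'|H) = 0.786, P('positive'|¬H) = 0.172.
Update on result 1 ('positive'): P(H) ← 0.786·0.0240 / (0.786·0.0240 + 0.172·0.9760) = 0.018864/0.18674 = 0.1010.
Update on result 2 ('negative'): P(H) ← 0.214·0.1010 / (0.214·0.1010 + 0.828·0.8990) = 0.021618/0.76597 = 0.0282.

Posterior P(H) ≈ 0.028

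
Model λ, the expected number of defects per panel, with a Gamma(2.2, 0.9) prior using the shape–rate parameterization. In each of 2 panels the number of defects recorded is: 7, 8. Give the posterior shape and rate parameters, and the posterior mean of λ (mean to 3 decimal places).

Posterior: Gamma(shape=17.2, rate=2.9); mean ≈ 5.931

The Poisson likelihood adds the total count to the shape and the number of exposure periods to the rate. Here ∑xᵢ = 15 and n = 2, so shape 2.2→17.2 and rate 0.9→2.9.
Posterior mean = shape/rate = 17.2/2.9 = 5.931.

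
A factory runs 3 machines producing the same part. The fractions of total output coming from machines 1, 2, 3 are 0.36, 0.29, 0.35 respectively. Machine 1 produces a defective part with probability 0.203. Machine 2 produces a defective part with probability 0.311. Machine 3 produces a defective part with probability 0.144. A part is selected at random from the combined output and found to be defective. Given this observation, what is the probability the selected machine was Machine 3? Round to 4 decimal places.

Posterior probability ≈ 0.2359

Tabulate prior·likelihood by source: [1] prior 0.36, lik 0.203, product 0.07308; [2] prior 0.29, lik 0.311, product 0.09019; [3] prior 0.35, lik 0.144, product 0.05040.
Normalizing constant = 0.21367; the posterior for Machine 3 is its product over the sum, 0.05040/0.21367 = 0.2359.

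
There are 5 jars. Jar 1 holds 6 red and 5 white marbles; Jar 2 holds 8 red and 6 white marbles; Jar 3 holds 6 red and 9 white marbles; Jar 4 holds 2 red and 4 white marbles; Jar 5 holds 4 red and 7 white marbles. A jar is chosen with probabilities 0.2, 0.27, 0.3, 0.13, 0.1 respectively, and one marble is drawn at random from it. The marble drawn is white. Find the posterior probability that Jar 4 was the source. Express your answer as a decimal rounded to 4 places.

P(white|Jar 1) = 0.4545; P(white|Jar 2) = 0.4286; P(white|Jar 3) = 0.6; P(white|Jar 4) = 0.6667; P(white|Jar 5) = 0.6364.
Prior × likelihood for each source: 0.2·0.4545=0.09091, 0.27·0.4286=0.1157, 0.3·0.6=0.1800, 0.13·0.6667=0.08667, 0.1·0.6364=0.06364. Summing gives P(white) = 0.53693.
P(Jar 4 | white) = 0.08667 / 0.53693 = 0.1614.

Posterior probability ≈ 0.1614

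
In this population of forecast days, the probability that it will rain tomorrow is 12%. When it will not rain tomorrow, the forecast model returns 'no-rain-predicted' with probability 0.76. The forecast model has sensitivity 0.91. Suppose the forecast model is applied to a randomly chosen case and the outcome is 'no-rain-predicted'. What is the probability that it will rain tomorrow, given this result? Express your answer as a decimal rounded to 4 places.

Let H be the event that it will rain tomorrow. P(H) = 0.12, so P(¬H) = 0.88. With E the 'no-rain-predicted' result, P(E|H) = 0.09 and P(E|¬H) = 0.76.
P(E) = 0.09·0.12 + 0.76·0.88 = 0.010800 + 0.66880 = 0.67960.
By Bayes' theorem, P(H|E) = 0.010800 / 0.67960 = 0.0159.

P(H | E) ≈ 0.0159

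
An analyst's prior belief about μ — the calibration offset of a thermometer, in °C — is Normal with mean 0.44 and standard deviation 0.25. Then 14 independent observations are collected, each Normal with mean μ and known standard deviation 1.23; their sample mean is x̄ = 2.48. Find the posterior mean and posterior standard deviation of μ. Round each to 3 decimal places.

Prior precision 1/τ₀² = 1/0.25² = 16.0000; data precision n/σ² = 14/1.23² = 9.25375.
Posterior precision = 16.0000 + 9.25375 = 25.2538, giving posterior SD = 1/√25.2538 = 0.199.
Posterior mean = (16.0000·0.44 + 9.25375·2.48) / 25.2538 = 1.188.

Posterior mean ≈ 1.188; posterior SD ≈ 0.199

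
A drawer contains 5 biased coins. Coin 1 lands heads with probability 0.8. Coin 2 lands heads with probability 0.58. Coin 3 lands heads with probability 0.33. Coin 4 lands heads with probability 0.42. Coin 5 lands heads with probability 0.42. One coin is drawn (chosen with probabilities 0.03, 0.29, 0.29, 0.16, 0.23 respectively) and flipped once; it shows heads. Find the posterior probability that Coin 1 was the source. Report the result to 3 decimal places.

P(heads|C1) = 0.8; P(heads|C2) = 0.58; P(heads|C3) = 0.33; P(heads|C4) = 0.42; P(heads|C5) = 0.42.
Prior × likelihood for each source: 0.03·0.8=0.02400, 0.29·0.58=0.1682, 0.29·0.33=0.09570, 0.16·0.42=0.06720, 0.23·0.42=0.09660. Summing gives P(heads) = 0.45170.
P(Coin 1 | heads) = 0.02400 / 0.45170 = 0.053.

Posterior probability ≈ 0.053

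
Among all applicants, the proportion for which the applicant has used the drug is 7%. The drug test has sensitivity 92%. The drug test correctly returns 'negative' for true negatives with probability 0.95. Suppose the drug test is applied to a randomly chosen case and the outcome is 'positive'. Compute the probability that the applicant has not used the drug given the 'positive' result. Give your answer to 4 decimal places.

Let H be the event that the applicant has used the drug. P(H) = 0.07, so P(¬H) = 0.93. With E the 'positive' result, P(E|H) = 0.92 and P(E|¬H) = 0.05.
P(E) = 0.92·0.07 + 0.05·0.93 = 0.064400 + 0.046500 = 0.11090.
By Bayes' theorem, P(H|E) = 0.064400 / 0.11090 = 0.5807. Hence P(¬H|E) = 1 − 0.5807 = 0.4193.

P(¬H | E) ≈ 0.4193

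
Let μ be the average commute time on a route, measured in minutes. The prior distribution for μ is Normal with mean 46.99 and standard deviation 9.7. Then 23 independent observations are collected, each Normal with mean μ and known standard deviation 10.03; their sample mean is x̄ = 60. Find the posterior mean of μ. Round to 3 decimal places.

With known σ, the Normal prior is conjugate. Weight on the data is w = (n/σ²)/(n/σ² + 1/τ₀²) = 0.228626/(0.228626+0.0106281) = 0.95558.
Posterior mean = w·x̄ + (1−w)·μ₀ = 0.95558·60 + 0.044422·46.99 = 59.422.

Posterior mean ≈ 59.422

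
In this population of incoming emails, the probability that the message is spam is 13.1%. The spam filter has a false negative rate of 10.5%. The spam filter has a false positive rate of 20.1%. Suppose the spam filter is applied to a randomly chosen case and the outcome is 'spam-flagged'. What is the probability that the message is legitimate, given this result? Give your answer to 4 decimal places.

P(¬H | E) ≈ 0.5984

Write H for 'the message is spam'. Prior odds H:¬H = 0.131/0.869 = 0.15075. For the 'spam-flagged' outcome, the likelihood ratio is 0.895/0.201 = 4.4527.
Posterior odds = 0.15075 × 4.4527 = 0.67124, so P(H|E) = 0.67124/(1+0.67124) = 0.4016. Then P(¬H|E) = 1 − 0.4016 = 0.5984.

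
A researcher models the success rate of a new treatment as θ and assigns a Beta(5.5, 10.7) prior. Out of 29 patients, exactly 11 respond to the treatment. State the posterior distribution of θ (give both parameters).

Posterior: Beta(16.5, 28.7)

The binomial likelihood is conjugate to the Beta prior: with 11 successes and 18 failures, the posterior is Beta(5.5+11, 10.7+18) = Beta(16.5, 28.7).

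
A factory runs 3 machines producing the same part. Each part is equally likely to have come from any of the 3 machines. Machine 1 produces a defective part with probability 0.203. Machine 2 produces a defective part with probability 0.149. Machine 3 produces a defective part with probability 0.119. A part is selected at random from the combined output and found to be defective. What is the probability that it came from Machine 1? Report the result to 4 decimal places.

P(defective|M1) = 0.203; P(defective|M2) = 0.149; P(defective|M3) = 0.119.
Prior × likelihood for each source: 0.333333·0.203=0.06767, 0.333333·0.149=0.04967, 0.333333·0.119=0.03967. Summing gives P(defective) = 0.15700.
P(Machine 1 | defective) = 0.06767 / 0.15700 = 0.4310.

Posterior probability ≈ 0.4310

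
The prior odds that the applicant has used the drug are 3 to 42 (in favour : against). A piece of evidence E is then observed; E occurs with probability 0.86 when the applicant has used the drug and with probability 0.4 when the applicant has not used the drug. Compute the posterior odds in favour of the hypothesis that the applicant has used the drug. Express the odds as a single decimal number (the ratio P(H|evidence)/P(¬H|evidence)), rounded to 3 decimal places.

Prior odds = 3/42 = 0.071429.
Likelihood ratio for E = 0.86/0.4 = 2.1500.
Posterior odds = prior odds × LR = 0.15357.

Posterior odds ≈ 0.154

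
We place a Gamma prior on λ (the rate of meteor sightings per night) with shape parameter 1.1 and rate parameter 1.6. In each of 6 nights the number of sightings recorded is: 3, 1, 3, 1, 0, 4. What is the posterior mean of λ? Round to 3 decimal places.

Posterior mean ≈ 1.724

The Poisson likelihood adds the total count to the shape and the number of exposure periods to the rate. Here ∑xᵢ = 12 and n = 6, so shape 1.1→13.1 and rate 1.6→7.6.
E[λ | data] = 13.1/7.6 = 1.724.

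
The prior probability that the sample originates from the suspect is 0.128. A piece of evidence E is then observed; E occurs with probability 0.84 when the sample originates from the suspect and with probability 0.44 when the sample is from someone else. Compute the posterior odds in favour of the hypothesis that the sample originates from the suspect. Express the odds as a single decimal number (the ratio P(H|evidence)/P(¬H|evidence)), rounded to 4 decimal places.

Prior odds = 0.128/(1−0.128) = 0.14679.
Likelihood ratio for E = 0.84/0.44 = 1.9091.
Posterior odds = prior odds × LR = 0.28023.

Posterior odds ≈ 0.2802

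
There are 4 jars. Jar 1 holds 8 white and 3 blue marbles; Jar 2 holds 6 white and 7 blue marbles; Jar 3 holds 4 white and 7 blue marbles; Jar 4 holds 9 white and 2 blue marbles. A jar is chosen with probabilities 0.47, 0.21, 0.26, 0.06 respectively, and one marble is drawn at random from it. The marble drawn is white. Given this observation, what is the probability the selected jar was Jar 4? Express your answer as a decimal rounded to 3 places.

P(white|Jar 1) = 0.7273; P(white|Jar 2) = 0.4615; P(white|Jar 3) = 0.3636; P(white|Jar 4) = 0.8182.
Prior × likelihood for each source: 0.47·0.7273=0.3418, 0.21·0.4615=0.09692, 0.26·0.3636=0.09455, 0.06·0.8182=0.04909. Summing gives P(white) = 0.58238.
P(Jar 4 | white) = 0.04909 / 0.58238 = 0.084.

Posterior probability ≈ 0.084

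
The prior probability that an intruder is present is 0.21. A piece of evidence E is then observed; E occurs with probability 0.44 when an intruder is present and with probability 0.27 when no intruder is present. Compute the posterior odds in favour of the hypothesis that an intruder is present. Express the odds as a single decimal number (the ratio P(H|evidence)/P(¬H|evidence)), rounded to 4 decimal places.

Posterior odds ≈ 0.4332

Prior odds = 0.21/(1−0.21) = 0.26582.
Likelihood ratio for E = 0.44/0.27 = 1.6296.
Posterior odds = prior odds × LR = 0.43319.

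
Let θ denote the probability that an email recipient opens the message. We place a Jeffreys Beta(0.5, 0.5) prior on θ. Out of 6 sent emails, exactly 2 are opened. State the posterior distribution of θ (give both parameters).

The binomial likelihood is conjugate to the Beta prior: with 2 successes and 4 failures, the posterior is Beta(0.5+2, 0.5+4) = Beta(2.5, 4.5).

Posterior: Beta(2.5, 4.5)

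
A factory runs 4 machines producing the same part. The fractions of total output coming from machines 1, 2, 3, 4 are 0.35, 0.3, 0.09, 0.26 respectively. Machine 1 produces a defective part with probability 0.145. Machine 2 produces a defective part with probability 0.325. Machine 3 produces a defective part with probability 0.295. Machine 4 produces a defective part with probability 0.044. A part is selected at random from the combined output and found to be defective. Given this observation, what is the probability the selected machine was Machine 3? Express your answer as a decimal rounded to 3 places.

Tabulate prior·likelihood by source: [1] prior 0.35, lik 0.145, product 0.05075; [2] prior 0.3, lik 0.325, product 0.09750; [3] prior 0.09, lik 0.295, product 0.02655; [4] prior 0.26, lik 0.044, product 0.01144.
Normalizing constant = 0.18624; the posterior for Machine 3 is its product over the sum, 0.02655/0.18624 = 0.143.

Posterior probability ≈ 0.143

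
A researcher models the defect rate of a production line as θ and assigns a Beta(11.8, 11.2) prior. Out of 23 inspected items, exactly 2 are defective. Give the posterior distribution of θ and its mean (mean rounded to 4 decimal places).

Observing 2 successes and 21 failures updates Beta(11.8, 11.2) by adding the success and failure counts to the two shape parameters: α = 11.8+2 = 13.8, β = 11.2+21 = 32.2.
E[θ | data] = 13.8/(13.8+32.2) = 0.3000.

Posterior: Beta(13.8, 32.2); mean ≈ 0.3000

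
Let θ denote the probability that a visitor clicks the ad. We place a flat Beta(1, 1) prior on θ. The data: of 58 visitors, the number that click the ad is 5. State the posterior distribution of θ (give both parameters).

Posterior: Beta(6, 54)

Observing 5 successes and 53 failures updates Beta(1, 1) by adding the success and failure counts to the two shape parameters: α = 1+5 = 6, β = 1+53 = 54.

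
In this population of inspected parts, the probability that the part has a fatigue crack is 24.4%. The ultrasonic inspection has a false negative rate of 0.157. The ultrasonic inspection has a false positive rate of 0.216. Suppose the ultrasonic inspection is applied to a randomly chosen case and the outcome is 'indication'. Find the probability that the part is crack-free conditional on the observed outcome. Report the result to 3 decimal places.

Write H for 'the part has a fatigue crack'. Prior odds H:¬H = 0.244/0.756 = 0.32275. For the 'indication' outcome, the likelihood ratio is 0.843/0.216 = 3.9028.
Posterior odds = 0.32275 × 3.9028 = 1.2596, so P(H|E) = 1.2596/(1+1.2596) = 0.557. Then P(¬H|E) = 1 − 0.557 = 0.443.

P(¬H | E) ≈ 0.443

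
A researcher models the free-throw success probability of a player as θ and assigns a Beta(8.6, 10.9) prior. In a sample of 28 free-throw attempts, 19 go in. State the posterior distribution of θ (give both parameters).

The binomial likelihood is conjugate to the Beta prior: with 19 successes and 9 failures, the posterior is Beta(8.6+19, 10.9+9) = Beta(27.6, 19.9).

Posterior: Beta(27.6, 19.9)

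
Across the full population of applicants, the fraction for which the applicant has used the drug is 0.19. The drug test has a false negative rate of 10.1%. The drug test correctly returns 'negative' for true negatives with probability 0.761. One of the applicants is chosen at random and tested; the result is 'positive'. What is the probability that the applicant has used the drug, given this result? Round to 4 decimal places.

P(H | E) ≈ 0.4687

Write H for 'the applicant has used the drug'. Prior odds H:¬H = 0.19/0.81 = 0.23457. For the 'positive' outcome, the likelihood ratio is 0.899/0.239 = 3.7615.
Posterior odds = 0.23457 × 3.7615 = 0.88233, so P(H|E) = 0.88233/(1+0.88233) = 0.4687.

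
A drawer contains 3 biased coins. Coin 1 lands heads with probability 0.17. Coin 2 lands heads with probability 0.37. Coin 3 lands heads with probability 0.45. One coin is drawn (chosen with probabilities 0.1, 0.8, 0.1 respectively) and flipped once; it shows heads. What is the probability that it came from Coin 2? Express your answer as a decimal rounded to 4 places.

Posterior probability ≈ 0.8268

P(heads|C1) = 0.17; P(heads|C2) = 0.37; P(heads|C3) = 0.45.
Prior × likelihood for each source: 0.1·0.17=0.01700, 0.8·0.37=0.2960, 0.1·0.45=0.04500. Summing gives P(heads) = 0.35800.
P(Coin 2 | heads) = 0.2960 / 0.35800 = 0.8268.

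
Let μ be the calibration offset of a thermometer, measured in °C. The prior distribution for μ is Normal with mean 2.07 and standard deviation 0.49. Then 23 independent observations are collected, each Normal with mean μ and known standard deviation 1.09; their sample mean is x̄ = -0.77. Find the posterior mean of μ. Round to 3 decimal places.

Posterior mean ≈ -0.267

Prior precision 1/τ₀² = 1/0.49² = 4.16493; data precision n/σ² = 23/1.09² = 19.3586.
Posterior precision = 4.16493 + 19.3586 = 23.5236.
Posterior mean = (4.16493·2.07 + 19.3586·-0.77) / 23.5236 = -0.267.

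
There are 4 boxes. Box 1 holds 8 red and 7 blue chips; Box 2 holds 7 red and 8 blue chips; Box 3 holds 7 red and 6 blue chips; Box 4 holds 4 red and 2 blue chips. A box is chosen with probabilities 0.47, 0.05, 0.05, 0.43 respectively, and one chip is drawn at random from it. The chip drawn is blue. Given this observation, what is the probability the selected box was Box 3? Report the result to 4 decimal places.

Posterior probability ≈ 0.0560

P(blue|Box 1) = 0.4667; P(blue|Box 2) = 0.5333; P(blue|Box 3) = 0.4615; P(blue|Box 4) = 0.3333.
Prior × likelihood for each source: 0.47·0.4667=0.2193, 0.05·0.5333=0.02667, 0.05·0.4615=0.02308, 0.43·0.3333=0.1433. Summing gives P(blue) = 0.41241.
P(Box 3 | blue) = 0.02308 / 0.41241 = 0.0560.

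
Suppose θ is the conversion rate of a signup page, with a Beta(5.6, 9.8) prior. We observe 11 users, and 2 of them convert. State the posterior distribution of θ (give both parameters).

Posterior: Beta(7.6, 18.8)

Observing 2 successes and 9 failures updates Beta(5.6, 9.8) by adding the success and failure counts to the two shape parameters: α = 5.6+2 = 7.6, β = 9.8+9 = 18.8.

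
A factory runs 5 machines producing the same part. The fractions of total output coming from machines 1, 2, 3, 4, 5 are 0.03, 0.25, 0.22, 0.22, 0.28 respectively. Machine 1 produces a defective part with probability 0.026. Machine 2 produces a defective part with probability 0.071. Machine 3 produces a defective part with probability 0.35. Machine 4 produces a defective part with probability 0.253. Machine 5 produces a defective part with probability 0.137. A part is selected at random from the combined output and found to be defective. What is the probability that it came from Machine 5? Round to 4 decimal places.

Posterior probability ≈ 0.2024

P(defective|M1) = 0.026; P(defective|M2) = 0.071; P(defective|M3) = 0.35; P(defective|M4) = 0.253; P(defective|M5) = 0.137.
Prior × likelihood for each source: 0.03·0.026=0.0007800, 0.25·0.071=0.01775, 0.22·0.35=0.07700, 0.22·0.253=0.05566, 0.28·0.137=0.03836. Summing gives P(defective) = 0.18955.
P(Machine 5 | defective) = 0.03836 / 0.18955 = 0.2024.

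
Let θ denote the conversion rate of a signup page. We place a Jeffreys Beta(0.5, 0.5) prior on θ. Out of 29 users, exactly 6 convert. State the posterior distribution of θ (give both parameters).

Posterior: Beta(6.5, 23.5)

The binomial likelihood is conjugate to the Beta prior: with 6 successes and 23 failures, the posterior is Beta(0.5+6, 0.5+23) = Beta(6.5, 23.5).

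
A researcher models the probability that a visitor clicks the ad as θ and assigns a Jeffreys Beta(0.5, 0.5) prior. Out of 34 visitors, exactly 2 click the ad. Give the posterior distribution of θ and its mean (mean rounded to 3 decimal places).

The binomial likelihood is conjugate to the Beta prior: with 2 successes and 32 failures, the posterior is Beta(0.5+2, 0.5+32) = Beta(2.5, 32.5).
Posterior mean = α/(α+β) = 2.5/35 = 0.071.

Posterior: Beta(2.5, 32.5); mean ≈ 0.071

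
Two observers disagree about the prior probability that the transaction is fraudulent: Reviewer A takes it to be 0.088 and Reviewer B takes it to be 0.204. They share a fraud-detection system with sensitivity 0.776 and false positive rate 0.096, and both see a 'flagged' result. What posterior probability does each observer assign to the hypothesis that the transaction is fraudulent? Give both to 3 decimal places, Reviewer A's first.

P('+'|H) = 0.776, P('+'|¬H) = 0.096.
Reviewer A: numerator 0.776·0.088 = 0.068288; evidence = 0.068288+0.096·0.912 = 0.15584; posterior = 0.438.
Reviewer B: numerator 0.776·0.204 = 0.15830; evidence = 0.15830+0.096·0.796 = 0.23472; posterior = 0.674.

Reviewer A: 0.438; Reviewer B: 0.674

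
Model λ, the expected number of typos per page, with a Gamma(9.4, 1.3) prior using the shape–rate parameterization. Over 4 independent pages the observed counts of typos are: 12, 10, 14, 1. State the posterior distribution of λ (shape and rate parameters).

Total count ∑xᵢ = 37 over n = 4 pages.
Gamma is conjugate to the Poisson likelihood: posterior is Gamma(shape = 9.4+37 = 46.4, rate = 1.3+4 = 5.3).

Posterior: Gamma(shape=46.4, rate=5.3)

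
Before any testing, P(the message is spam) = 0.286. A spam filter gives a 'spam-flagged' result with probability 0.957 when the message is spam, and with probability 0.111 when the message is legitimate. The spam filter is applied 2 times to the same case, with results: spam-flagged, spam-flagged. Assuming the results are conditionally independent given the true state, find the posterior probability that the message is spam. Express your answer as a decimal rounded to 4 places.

Posterior P(H) ≈ 0.9675

With H the event that the message is spam, the joint likelihood of the observed sequence is P(data|H) = 0.957·0.957 = 0.91585 and P(data|¬H) = 0.111·0.111 = 0.012321.
Bayes: P(H|data) = 0.286·0.91585 / (0.286·0.91585 + 0.714·0.012321) = 0.26193/0.27073 = 0.9675.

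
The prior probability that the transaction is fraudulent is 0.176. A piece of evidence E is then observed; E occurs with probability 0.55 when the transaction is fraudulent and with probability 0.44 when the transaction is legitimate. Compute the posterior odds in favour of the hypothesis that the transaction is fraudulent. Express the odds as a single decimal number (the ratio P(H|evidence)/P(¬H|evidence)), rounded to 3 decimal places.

Posterior odds ≈ 0.267

Prior odds = 0.176/(1−0.176) = 0.21359.
Likelihood ratio for E = 0.55/0.44 = 1.2500.
Posterior odds = prior odds × LR = 0.26699.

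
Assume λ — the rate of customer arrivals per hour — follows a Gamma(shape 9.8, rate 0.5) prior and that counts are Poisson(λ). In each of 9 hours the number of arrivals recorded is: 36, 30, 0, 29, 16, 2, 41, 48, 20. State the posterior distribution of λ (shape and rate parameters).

Posterior: Gamma(shape=231.8, rate=9.5)

Total count ∑xᵢ = 222 over n = 9 hours.
Gamma is conjugate to the Poisson likelihood: posterior is Gamma(shape = 9.8+222 = 231.8, rate = 0.5+9 = 9.5).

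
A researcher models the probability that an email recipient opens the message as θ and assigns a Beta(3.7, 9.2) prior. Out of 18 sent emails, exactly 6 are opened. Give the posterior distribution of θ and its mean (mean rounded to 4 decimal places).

Posterior: Beta(9.7, 21.2); mean ≈ 0.3139

Observing 6 successes and 12 failures updates Beta(3.7, 9.2) by adding the success and failure counts to the two shape parameters: α = 3.7+6 = 9.7, β = 9.2+12 = 21.2.
Posterior mean = α/(α+β) = 9.7/30.9 = 0.3139.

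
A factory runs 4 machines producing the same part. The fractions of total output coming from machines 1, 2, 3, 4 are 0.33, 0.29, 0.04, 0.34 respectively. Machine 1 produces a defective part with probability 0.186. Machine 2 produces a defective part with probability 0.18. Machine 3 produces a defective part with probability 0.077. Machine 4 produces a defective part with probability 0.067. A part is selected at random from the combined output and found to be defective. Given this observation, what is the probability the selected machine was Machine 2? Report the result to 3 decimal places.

P(defective|M1) = 0.186; P(defective|M2) = 0.18; P(defective|M3) = 0.077; P(defective|M4) = 0.067.
Prior × likelihood for each source: 0.33·0.186=0.06138, 0.29·0.18=0.05220, 0.04·0.077=0.003080, 0.34·0.067=0.02278. Summing gives P(defective) = 0.13944.
P(Machine 2 | defective) = 0.05220 / 0.13944 = 0.374.

Posterior probability ≈ 0.374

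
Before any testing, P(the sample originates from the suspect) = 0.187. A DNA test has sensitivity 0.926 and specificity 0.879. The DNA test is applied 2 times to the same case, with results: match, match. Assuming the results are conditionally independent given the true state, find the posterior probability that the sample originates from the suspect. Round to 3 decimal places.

Posterior P(H) ≈ 0.931

Let H be the event that the sample originates from the suspect; start with P(H) = 0.187. P('match'|H) = 0.926, P('match'|¬H) = 0.121.
Update on result 1 ('match'): P(H) ← 0.926·0.1870 / (0.926·0.1870 + 0.121·0.8130) = 0.17316/0.27153 = 0.6377.
Update on result 2 ('match'): P(H) ← 0.926·0.6377 / (0.926·0.6377 + 0.121·0.3623) = 0.59052/0.63436 = 0.9309.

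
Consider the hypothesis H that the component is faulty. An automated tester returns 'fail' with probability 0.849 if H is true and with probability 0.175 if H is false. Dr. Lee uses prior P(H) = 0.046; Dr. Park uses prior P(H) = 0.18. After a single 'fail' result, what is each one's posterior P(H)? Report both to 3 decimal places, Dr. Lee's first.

Dr. Lee: 0.190; Dr. Park: 0.516

The likelihood ratio for a 'fail' result is 0.849/0.175 = 4.8514.
Dr. Lee: prior odds 0.046/0.954 = 0.048218; posterior odds 0.23393; posterior probability 0.190.
Dr. Park: prior odds 0.18/0.82 = 0.21951; posterior odds 1.0649; posterior probability 0.516.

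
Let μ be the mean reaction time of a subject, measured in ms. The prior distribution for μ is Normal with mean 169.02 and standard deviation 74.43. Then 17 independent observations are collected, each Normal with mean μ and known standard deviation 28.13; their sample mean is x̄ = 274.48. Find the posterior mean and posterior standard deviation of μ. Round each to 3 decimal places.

Posterior mean ≈ 273.601; posterior SD ≈ 6.794

With known σ, the Normal prior is conjugate. Weight on the data is w = (n/σ²)/(n/σ² + 1/τ₀²) = 0.0214837/(0.0214837+0.00018051) = 0.99167.
Posterior mean = w·x̄ + (1−w)·μ₀ = 0.99167·274.48 + 0.0083322·169.02 = 273.601. Posterior variance = 1/(0.0214837+0.00018051) = 46.1590, so SD = 6.794.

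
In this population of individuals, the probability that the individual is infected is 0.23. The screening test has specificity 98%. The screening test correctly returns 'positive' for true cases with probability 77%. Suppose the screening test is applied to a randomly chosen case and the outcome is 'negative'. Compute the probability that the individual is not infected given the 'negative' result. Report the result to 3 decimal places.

Write H for 'the individual is infected'. Prior odds H:¬H = 0.23/0.77 = 0.29870. For the 'negative' outcome, the likelihood ratio is 0.23/0.98 = 0.23469.
Posterior odds = 0.29870 × 0.23469 = 0.070103, so P(H|E) = 0.070103/(1+0.070103) = 0.066. Then P(¬H|E) = 1 − 0.066 = 0.934.

P(¬H | E) ≈ 0.934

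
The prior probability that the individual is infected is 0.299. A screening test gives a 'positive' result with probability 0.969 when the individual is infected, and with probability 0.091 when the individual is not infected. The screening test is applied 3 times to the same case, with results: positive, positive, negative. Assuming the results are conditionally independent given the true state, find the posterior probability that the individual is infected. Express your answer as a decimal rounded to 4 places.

Let H be the event that the individual is infected; start with P(H) = 0.299. P('positive'|H) = 0.969, P('positive'|¬H) = 0.091.
Update on result 1 ('positive'): P(H) ← 0.969·0.2990 / (0.969·0.2990 + 0.091·0.7010) = 0.28973/0.35352 = 0.8196.
Update on result 2 ('positive'): P(H) ← 0.969·0.8196 / (0.969·0.8196 + 0.091·0.1804) = 0.79415/0.81057 = 0.9797.
Update on result 3 ('negative'): P(H) ← 0.031·0.9797 / (0.031·0.9797 + 0.909·0.0203) = 0.030372/0.048786 = 0.6226.

Posterior P(H) ≈ 0.6226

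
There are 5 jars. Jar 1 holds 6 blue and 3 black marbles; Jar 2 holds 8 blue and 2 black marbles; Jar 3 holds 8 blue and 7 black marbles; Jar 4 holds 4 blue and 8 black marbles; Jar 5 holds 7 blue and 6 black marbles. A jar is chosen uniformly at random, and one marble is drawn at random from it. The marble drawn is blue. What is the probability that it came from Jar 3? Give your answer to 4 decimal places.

P(blue|Jar 1) = 0.6667; P(blue|Jar 2) = 0.8; P(blue|Jar 3) = 0.5333; P(blue|Jar 4) = 0.3333; P(blue|Jar 5) = 0.5385.
Prior × likelihood for each source: 0.2·0.6667=0.1333, 0.2·0.8=0.1600, 0.2·0.5333=0.1067, 0.2·0.3333=0.06667, 0.2·0.5385=0.1077. Summing gives P(blue) = 0.57436.
P(Jar 3 | blue) = 0.1067 / 0.57436 = 0.1857.

Posterior probability ≈ 0.1857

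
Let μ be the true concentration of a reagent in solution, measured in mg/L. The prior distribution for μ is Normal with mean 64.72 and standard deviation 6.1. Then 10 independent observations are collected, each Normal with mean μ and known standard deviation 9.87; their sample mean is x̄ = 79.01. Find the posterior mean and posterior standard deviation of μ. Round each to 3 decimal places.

Posterior mean ≈ 76.045; posterior SD ≈ 2.779

Prior precision 1/τ₀² = 1/6.1² = 0.0268745; data precision n/σ² = 10/9.87² = 0.102652.
Posterior precision = 0.0268745 + 0.102652 = 0.129526, giving posterior SD = 1/√0.129526 = 2.779.
Posterior mean = (0.0268745·64.72 + 0.102652·79.01) / 0.129526 = 76.045.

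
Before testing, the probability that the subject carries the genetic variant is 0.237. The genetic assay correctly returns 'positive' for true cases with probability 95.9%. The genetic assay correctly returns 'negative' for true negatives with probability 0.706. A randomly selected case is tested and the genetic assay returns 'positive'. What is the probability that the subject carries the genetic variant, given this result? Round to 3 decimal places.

P(H | E) ≈ 0.503

Let H be the event that the subject carries the genetic variant. P(H) = 0.237, so P(¬H) = 0.763. With E the 'positive' result, P(E|H) = 0.959 and P(E|¬H) = 0.294.
P(E) = 0.959·0.237 + 0.294·0.763 = 0.22728 + 0.22432 = 0.45160.
By Bayes' theorem, P(H|E) = 0.22728 / 0.45160 = 0.503.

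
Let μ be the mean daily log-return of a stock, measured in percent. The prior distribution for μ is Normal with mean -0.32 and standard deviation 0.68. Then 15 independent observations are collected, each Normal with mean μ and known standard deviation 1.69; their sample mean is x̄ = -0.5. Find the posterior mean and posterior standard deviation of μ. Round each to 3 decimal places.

Prior precision 1/τ₀² = 1/0.68² = 2.16263; data precision n/σ² = 15/1.69² = 5.25192.
Posterior precision = 2.16263 + 5.25192 = 7.41455, giving posterior SD = 1/√7.41455 = 0.367.
Posterior mean = (2.16263·-0.32 + 5.25192·-0.5) / 7.41455 = -0.447.

Posterior mean ≈ -0.447; posterior SD ≈ 0.367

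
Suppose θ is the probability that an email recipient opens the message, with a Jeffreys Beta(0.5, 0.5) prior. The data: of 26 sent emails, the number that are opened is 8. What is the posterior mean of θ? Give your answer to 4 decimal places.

The binomial likelihood is conjugate to the Beta prior: with 8 successes and 18 failures, the posterior is Beta(0.5+8, 0.5+18) = Beta(8.5, 18.5).
E[θ | data] = 8.5/(8.5+18.5) = 0.3148.

Posterior mean ≈ 0.3148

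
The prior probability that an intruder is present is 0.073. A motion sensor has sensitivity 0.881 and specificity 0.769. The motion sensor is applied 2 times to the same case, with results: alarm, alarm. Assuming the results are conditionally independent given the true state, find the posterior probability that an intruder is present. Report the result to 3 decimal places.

With H the event that an intruder is present, the joint likelihood of the observed sequence is P(data|H) = 0.881·0.881 = 0.77616 and P(data|¬H) = 0.231·0.231 = 0.053361.
Bayes: P(H|data) = 0.073·0.77616 / (0.073·0.77616 + 0.927·0.053361) = 0.056660/0.10613 = 0.5339.

Posterior P(H) ≈ 0.534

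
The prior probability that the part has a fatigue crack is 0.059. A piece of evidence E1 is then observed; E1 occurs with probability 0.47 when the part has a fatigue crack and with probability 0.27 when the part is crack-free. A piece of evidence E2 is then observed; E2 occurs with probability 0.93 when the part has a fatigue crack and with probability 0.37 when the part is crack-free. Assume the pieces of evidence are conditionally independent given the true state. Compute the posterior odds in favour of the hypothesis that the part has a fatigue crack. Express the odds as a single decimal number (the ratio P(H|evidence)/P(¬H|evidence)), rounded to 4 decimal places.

Prior odds = 0.059/(1−0.059) = 0.062699. In log-odds, ln(0.062699) = -2.7694.
Add log likelihood ratios: ln(1.7407) + ln(2.5135) = 1.4760.
Posterior log-odds = -1.2934, so posterior odds = exp(-1.2934) = 0.27433.

Posterior odds ≈ 0.2743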